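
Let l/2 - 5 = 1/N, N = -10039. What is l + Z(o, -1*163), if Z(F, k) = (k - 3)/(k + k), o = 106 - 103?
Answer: 17196481/1636357 ≈ 10.509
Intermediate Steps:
l = 100388/10039 (l = 10 + 2/(-10039) = 10 + 2*(-1/10039) = 10 - 2/10039 = 100388/10039 ≈ 9.9998)
o = 3
Z(F, k) = (-3 + k)/(2*k) (Z(F, k) = (-3 + k)/((2*k)) = (-3 + k)*(1/(2*k)) = (-3 + k)/(2*k))
l + Z(o, -1*163) = 100388/10039 + (-3 - 1*163)/(2*((-1*163))) = 100388/10039 + (½)*(-3 - 163)/(-163) = 100388/10039 + (½)*(-1/163)*(-166) = 100388/10039 + 83/163 = 17196481/1636357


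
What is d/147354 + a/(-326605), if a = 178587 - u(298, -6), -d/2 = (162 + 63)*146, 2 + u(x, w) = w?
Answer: -1592487871/1604218439 ≈ -0.99269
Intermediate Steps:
u(x, w) = -2 + w
d = -65700 (d = -2*(162 + 63)*146 = -450*146 = -2*32850 = -65700)
a = 178595 (a = 178587 - (-2 - 6) = 178587 - 1*(-8) = 178587 + 8 = 178595)
d/147354 + a/(-326605) = -65700/147354 + 178595/(-326605) = -65700*1/147354 + 178595*(-1/326605) = -10950/24559 - 35719/65321 = -1592487871/1604218439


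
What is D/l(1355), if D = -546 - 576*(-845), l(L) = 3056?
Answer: 243087/1528 ≈ 159.09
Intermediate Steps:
D = 486174 (D = -546 + 486720 = 486174)
D/l(1355) = 486174/3056 = 486174*(1/3056) = 243087/1528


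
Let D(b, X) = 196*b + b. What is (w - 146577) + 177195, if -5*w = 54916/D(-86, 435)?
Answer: 1296852848/42355 ≈ 30619.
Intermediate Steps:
D(b, X) = 197*b
w = 27458/42355 (w = -54916/(5*(197*(-86))) = -54916/(5*(-16942)) = -54916*(-1)/(5*16942) = -⅕*(-27458/8471) = 27458/42355 ≈ 0.64828)
(w - 146577) + 177195 = (27458/42355 - 146577) + 177195 = -6208241377/42355 + 177195 = 1296852848/42355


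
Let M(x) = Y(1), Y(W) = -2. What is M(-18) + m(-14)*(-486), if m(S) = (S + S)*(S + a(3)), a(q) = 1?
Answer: -176906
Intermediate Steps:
M(x) = -2
m(S) = 2*S*(1 + S) (m(S) = (S + S)*(S + 1) = (2*S)*(1 + S) = 2*S*(1 + S))
M(-18) + m(-14)*(-486) = -2 + (2*(-14)*(1 - 14))*(-486) = -2 + (2*(-14)*(-13))*(-486) = -2 + 364*(-486) = -2 - 176904 = -176906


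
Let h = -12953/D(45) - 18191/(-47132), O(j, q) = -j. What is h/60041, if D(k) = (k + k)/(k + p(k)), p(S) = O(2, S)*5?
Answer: -2136589067/25468671708 ≈ -0.083891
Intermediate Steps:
p(S) = -10 (p(S) = -1*2*5 = -2*5 = -10)
D(k) = 2*k/(-10 + k) (D(k) = (k + k)/(k - 10) = (2*k)/(-10 + k) = 2*k/(-10 + k))
h = -2136589067/424188 (h = -12953/(2*45/(-10 + 45)) - 18191/(-47132) = -12953/(2*45/35) - 18191*(-1/47132) = -12953/(2*45*(1/35)) + 18191/47132 = -12953/18/7 + 18191/47132 = -12953*7/18 + 18191/47132 = -90671/18 + 18191/47132 = -2136589067/424188 ≈ -5036.9)
h/60041 = -2136589067/424188/60041 = -2136589067/424188*1/60041 = -2136589067/25468671708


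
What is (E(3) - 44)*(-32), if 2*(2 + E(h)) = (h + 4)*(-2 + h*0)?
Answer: 1696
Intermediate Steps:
E(h) = -6 - h (E(h) = -2 + ((h + 4)*(-2 + h*0))/2 = -2 + ((4 + h)*(-2 + 0))/2 = -2 + ((4 + h)*(-2))/2 = -2 + (-8 - 2*h)/2 = -2 + (-4 - h) = -6 - h)
(E(3) - 44)*(-32) = ((-6 - 1*3) - 44)*(-32) = ((-6 - 3) - 44)*(-32) = (-9 - 44)*(-32) = -53*(-32) = 1696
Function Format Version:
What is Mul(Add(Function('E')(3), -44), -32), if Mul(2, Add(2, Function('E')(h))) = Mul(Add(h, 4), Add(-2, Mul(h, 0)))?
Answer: 1696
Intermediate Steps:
Function('E')(h) = Add(-6, Mul(-1, h)) (Function('E')(h) = Add(-2, Mul(Rational(1, 2), Mul(Add(h, 4), Add(-2, Mul(h, 0))))) = Add(-2, Mul(Rational(1, 2), Mul(Add(4, h), Add(-2, 0)))) = Add(-2, Mul(Rational(1, 2), Mul(Add(4, h), -2))) = Add(-2, Mul(Rational(1, 2), Add(-8, Mul(-2, h)))) = Add(-2, Add(-4, Mul(-1, h))) = Add(-6, Mul(-1, h)))
Mul(Add(Function('E')(3), -44), -32) = Mul(Add(Add(-6, Mul(-1, 3)), -44), -32) = Mul(Add(Add(-6, -3), -44), -32) = Mul(Add(-9, -44), -32) = Mul(-53, -32) = 1696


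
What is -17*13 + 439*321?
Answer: 140698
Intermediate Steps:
-17*13 + 439*321 = -221 + 140919 = 140698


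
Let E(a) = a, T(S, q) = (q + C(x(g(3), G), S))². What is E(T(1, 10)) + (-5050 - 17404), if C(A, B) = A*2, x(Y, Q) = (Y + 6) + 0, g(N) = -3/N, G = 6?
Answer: -22054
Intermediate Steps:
x(Y, Q) = 6 + Y (x(Y, Q) = (6 + Y) + 0 = 6 + Y)
C(A, B) = 2*A
T(S, q) = (10 + q)² (T(S, q) = (q + 2*(6 - 3/3))² = (q + 2*(6 - 3*⅓))² = (q + 2*(6 - 1))² = (q + 2*5)² = (q + 10)² = (10 + q)²)
E(T(1, 10)) + (-5050 - 17404) = (10 + 10)² + (-5050 - 17404) = 20² - 22454 = 400 - 22454 = -22054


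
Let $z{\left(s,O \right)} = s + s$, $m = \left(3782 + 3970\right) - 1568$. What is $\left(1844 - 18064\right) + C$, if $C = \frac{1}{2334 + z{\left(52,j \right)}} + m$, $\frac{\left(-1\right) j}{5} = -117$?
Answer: $- \frac{24467767}{2438} \approx -10036.0$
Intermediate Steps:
$j = 585$ ($j = \left(-5\right) \left(-117\right) = 585$)
$m = 6184$ ($m = 7752 - 1568 = 6184$)
$z{\left(s,O \right)} = 2 s$
$C = \frac{15076593}{2438}$ ($C = \frac{1}{2334 + 2 \cdot 52} + 6184 = \frac{1}{2334 + 104} + 6184 = \frac{1}{2438} + 6184 = \frac{15076593}{2438} \approx 6184.0$)
$\left(1844 - 18064\right) + C = \left(1844 - 18064\right) + \frac{15076593}{2438} = -16220 + \frac{15076593}{2438} = - \frac{24467767}{2438}$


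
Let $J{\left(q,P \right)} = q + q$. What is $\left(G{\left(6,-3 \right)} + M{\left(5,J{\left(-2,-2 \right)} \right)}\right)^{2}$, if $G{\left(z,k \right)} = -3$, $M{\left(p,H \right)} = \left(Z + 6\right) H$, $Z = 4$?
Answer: $1849$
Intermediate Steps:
$J{\left(q,P \right)} = 2 q$
$M{\left(p,H \right)} = 10 H$ ($M{\left(p,H \right)} = \left(4 + 6\right) H = 10 H$)
$\left(G{\left(6,-3 \right)} + M{\left(5,J{\left(-2,-2 \right)} \right)}\right)^{2} = \left(-3 + 10 \cdot 2 \left(-2\right)\right)^{2} = \left(-3 + 10 \left(-4\right)\right)^{2} = \left(-3 - 40\right)^{2} = \left(-43\right)^{2} = 1849$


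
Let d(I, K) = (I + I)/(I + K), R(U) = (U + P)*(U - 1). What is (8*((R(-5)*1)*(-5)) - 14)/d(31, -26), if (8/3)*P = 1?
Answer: -2810/31 ≈ -90.645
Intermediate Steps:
P = 3/8 (P = (3/8)*1 = 3/8 ≈ 0.37500)
R(U) = (-1 + U)*(3/8 + U) (R(U) = (U + 3/8)*(U - 1) = (3/8 + U)*(-1 + U) = (-1 + U)*(3/8 + U))
d(I, K) = 2*I/(I + K) (d(I, K) = (2*I)/(I + K) = 2*I/(I + K))
(8*((R(-5)*1)*(-5)) - 14)/d(31, -26) = (8*(((-3/8 + (-5)² - 5/8*(-5))*1)*(-5)) - 14)/((2*31/(31 - 26))) = (8*(((-3/8 + 25 + 25/8)*1)*(-5)) - 14)/((2*31/5)) = (8*(((111/4)*1)*(-5)) - 14)/((2*31*(⅕))) = (8*((111/4)*(-5)) - 14)/(62/5) = (8*(-555/4) - 14)*(5/62) = (-1110 - 14)*(5/62) = -1124*5/62 = -2810/31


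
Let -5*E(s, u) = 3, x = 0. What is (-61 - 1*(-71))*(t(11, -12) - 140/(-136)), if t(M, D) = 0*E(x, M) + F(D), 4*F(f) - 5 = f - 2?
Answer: -415/34 ≈ -12.206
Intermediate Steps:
E(s, u) = -⅗ (E(s, u) = -⅕*3 = -⅗)
F(f) = ¾ + f/4 (F(f) = 5/4 + (f - 2)/4 = 5/4 + (-2 + f)/4 = 5/4 + (-½ + f/4) = ¾ + f/4)
t(M, D) = ¾ + D/4 (t(M, D) = 0*(-⅗) + (¾ + D/4) = 0 + (¾ + D/4) = ¾ + D/4)
(-61 - 1*(-71))*(t(11, -12) - 140/(-136)) = (-61 - 1*(-71))*((¾ + (¼)*(-12)) - 140/(-136)) = (-61 + 71)*((¾ - 3) - 140*(-1/136)) = 10*(-9/4 + 35/34) = 10*(-83/68) = -415/34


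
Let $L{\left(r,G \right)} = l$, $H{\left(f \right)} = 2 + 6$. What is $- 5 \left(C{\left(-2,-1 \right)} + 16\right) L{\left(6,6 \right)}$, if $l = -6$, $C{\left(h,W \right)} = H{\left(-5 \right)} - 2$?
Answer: $660$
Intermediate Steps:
$H{\left(f \right)} = 8$
$C{\left(h,W \right)} = 6$ ($C{\left(h,W \right)} = 8 - 2 = 6$)
$L{\left(r,G \right)} = -6$
$- 5 \left(C{\left(-2,-1 \right)} + 16\right) L{\left(6,6 \right)} = - 5 \left(6 + 16\right) \left(-6\right) = \left(-5\right) 22 \left(-6\right) = \left(-110\right) \left(-6\right) = 660$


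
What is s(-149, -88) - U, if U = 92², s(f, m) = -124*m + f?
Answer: 2299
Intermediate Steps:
s(f, m) = f - 124*m
U = 8464
s(-149, -88) - U = (-149 - 124*(-88)) - 1*8464 = (-149 + 10912) - 8464 = 10763 - 8464 = 2299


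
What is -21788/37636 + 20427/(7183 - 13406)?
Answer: -226094324/58552207 ≈ -3.8614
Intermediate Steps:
-21788/37636 + 20427/(7183 - 13406) = -21788*1/37636 + 20427/(-6223) = -5447/9409 + 20427*(-1/6223) = -5447/9409 - 20427/6223 = -226094324/58552207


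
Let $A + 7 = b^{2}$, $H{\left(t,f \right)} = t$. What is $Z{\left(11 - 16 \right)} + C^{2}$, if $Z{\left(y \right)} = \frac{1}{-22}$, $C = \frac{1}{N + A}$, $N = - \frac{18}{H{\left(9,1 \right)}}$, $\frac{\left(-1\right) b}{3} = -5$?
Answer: $- \frac{23317}{513216} \approx -0.045433$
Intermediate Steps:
$b = 15$ ($b = \left(-3\right) \left(-5\right) = 15$)
$A = 218$ ($A = -7 + 15^{2} = -7 + 225 = 218$)
$N = -2$ ($N = - \frac{18}{9} = \left(-18\right) \frac{1}{9} = -2$)
$C = \frac{1}{216}$ ($C = \frac{1}{-2 + 218} = \frac{1}{216} \approx 0.0046296$)
$Z{\left(y \right)} = - \frac{1}{22}$
$Z{\left(11 - 16 \right)} + C^{2} = - \frac{1}{22} + \left(\frac{1}{216}\right)^{2} = - \frac{1}{22} + \frac{1}{46656} = - \frac{23317}{513216}$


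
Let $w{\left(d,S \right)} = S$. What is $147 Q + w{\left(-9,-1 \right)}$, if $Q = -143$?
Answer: $-21022$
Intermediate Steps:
$147 Q + w{\left(-9,-1 \right)} = 147 \left(-143\right) - 1 = -21021 - 1 = -21022$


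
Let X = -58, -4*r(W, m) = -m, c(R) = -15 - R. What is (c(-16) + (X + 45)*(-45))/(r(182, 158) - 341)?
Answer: -1172/603 ≈ -1.9436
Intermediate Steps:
r(W, m) = m/4 (r(W, m) = -(-1)*m/4 = m/4)
(c(-16) + (X + 45)*(-45))/(r(182, 158) - 341) = ((-15 - 1*(-16)) + (-58 + 45)*(-45))/((¼)*158 - 341) = ((-15 + 16) - 13*(-45))/(79/2 - 341) = (1 + 585)/(-603/2) = 586*(-2/603) = -1172/603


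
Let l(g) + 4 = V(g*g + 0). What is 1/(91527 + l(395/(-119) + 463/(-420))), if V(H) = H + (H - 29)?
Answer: 25489800/2333160489241 ≈ 1.0925e-5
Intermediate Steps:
V(H) = -29 + 2*H (V(H) = H + (-29 + H) = -29 + 2*H)
l(g) = -33 + 2*g² (l(g) = -4 + (-29 + 2*(g*g + 0)) = -4 + (-29 + 2*(g² + 0)) = -4 + (-29 + 2*g²) = -33 + 2*g²)
1/(91527 + l(395/(-119) + 463/(-420))) = 1/(91527 + (-33 + 2*(395/(-119) + 463/(-420))²)) = 1/(91527 + (-33 + 2*(395*(-1/119) + 463*(-1/420))²)) = 1/(91527 + (-33 + 2*(-395/119 - 463/420)²)) = 1/(91527 + (-33 + 2*(-31571/7140)²)) = 1/(91527 + (-33 + 2*(996728041/50979600))) = 1/(91527 + (-33 + 996728041/25489800)) = 1/(91527 + 155564641/25489800) = 1/(2333160489241/25489800) = 25489800/2333160489241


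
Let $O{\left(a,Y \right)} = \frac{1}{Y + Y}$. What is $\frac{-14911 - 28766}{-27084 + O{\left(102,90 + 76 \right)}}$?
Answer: $\frac{14500764}{8991887} \approx 1.6126$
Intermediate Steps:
$O{\left(a,Y \right)} = \frac{1}{2 Y}$
$\frac{-14911 - 28766}{-27084 + O{\left(102,90 + 76 \right)}} = \frac{-14911 - 28766}{-27084 + \frac{1}{2 \left(90 + 76\right)}} = - \frac{43677}{-27084 + \frac{1}{2 \cdot 166}} = - \frac{43677}{-27084 + \frac{1}{2} \cdot \frac{1}{166}} = - \frac{43677}{-27084 + \frac{1}{332}} = - \frac{43677}{- \frac{8991887}{332}} = \left(-43677\right) \left(- \frac{332}{8991887}\right) = \frac{14500764}{8991887}$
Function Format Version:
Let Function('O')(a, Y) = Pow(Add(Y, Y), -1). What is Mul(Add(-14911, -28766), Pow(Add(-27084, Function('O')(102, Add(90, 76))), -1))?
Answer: Rational(14500764, 8991887) ≈ 1.6126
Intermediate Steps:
Function('O')(a, Y) = Mul(Rational(1, 2), Pow(Y, -1)) (Function('O')(a, Y) = Pow(Mul(2, Y), -1) = Mul(Rational(1, 2), Pow(Y, -1)))
Mul(Add(-14911, -28766), Pow(Add(-27084, Function('O')(102, Add(90, 76))), -1)) = Mul(Add(-14911, -28766), Pow(Add(-27084, Mul(Rational(1, 2), Pow(Add(90, 76), -1))), -1)) = Mul(-43677, Pow(Add(-27084, Mul(Rational(1, 2), Pow(166, -1))), -1)) = Mul(-43677, Pow(Add(-27084, Mul(Rational(1, 2), Rational(1, 166))), -1)) = Mul(-43677, Pow(Add(-27084, Rational(1, 332)), -1)) = Mul(-43677, Pow(Rational(-8991887, 332), -1)) = Mul(-43677, Rational(-332, 8991887)) = Rational(14500764, 8991887)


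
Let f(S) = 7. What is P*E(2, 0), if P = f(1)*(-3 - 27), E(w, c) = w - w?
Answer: 0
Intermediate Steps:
E(w, c) = 0
P = -210 (P = 7*(-3 - 27) = 7*(-30) = -210)
P*E(2, 0) = -210*0 = 0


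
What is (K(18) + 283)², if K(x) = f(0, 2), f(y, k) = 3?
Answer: 81796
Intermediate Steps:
K(x) = 3
(K(18) + 283)² = (3 + 283)² = 286² = 81796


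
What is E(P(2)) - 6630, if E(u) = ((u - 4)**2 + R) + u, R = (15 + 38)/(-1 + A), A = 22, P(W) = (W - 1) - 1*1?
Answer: -138841/21 ≈ -6611.5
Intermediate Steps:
P(W) = -2 + W (P(W) = (-1 + W) - 1 = -2 + W)
R = 53/21 (R = (15 + 38)/(-1 + 22) = 53/21 ≈ 2.5238)
E(u) = 53/21 + u + (-4 + u)**2 (E(u) = ((u - 4)**2 + 53/21) + u = ((-4 + u)**2 + 53/21) + u = (53/21 + (-4 + u)**2) + u = 53/21 + u + (-4 + u)**2)
E(P(2)) - 6630 = (389/21 + (-2 + 2)**2 - 7*(-2 + 2)) - 6630 = (389/21 + 0**2 - 7*0) - 6630 = (389/21 + 0 + 0) - 6630 = 389/21 - 6630 = -138841/21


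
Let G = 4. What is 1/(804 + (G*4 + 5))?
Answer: 1/825 ≈ 0.0012121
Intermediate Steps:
1/(804 + (G*4 + 5)) = 1/(804 + (4*4 + 5)) = 1/(804 + (16 + 5)) = 1/(804 + 21) = 1/825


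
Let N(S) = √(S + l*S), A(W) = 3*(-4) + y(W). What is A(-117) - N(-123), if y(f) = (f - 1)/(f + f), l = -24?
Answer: -1345/117 - √2829 ≈ -64.684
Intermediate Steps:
y(f) = (-1 + f)/(2*f) (y(f) = (-1 + f)/((2*f)) = (-1 + f)*(1/(2*f)) = (-1 + f)/(2*f))
A(W) = -12 + (-1 + W)/(2*W) (A(W) = 3*(-4) + (-1 + W)/(2*W) = -12 + (-1 + W)/(2*W))
N(S) = √23*√(-S) (N(S) = √(S - 24*S) = √(-23*S) = √23*√(-S))
A(-117) - N(-123) = (½)*(-1 - 23*(-117))/(-117) - √23*√(-1*(-123)) = (½)*(-1/117)*(-1 + 2691) - √23*√123 = (½)*(-1/117)*2690 - √2829 = -1345/117 - √2829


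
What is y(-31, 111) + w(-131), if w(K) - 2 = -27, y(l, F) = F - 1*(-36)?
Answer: 122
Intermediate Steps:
y(l, F) = 36 + F (y(l, F) = F + 36 = 36 + F)
w(K) = -25 (w(K) = 2 - 27 = -25)
y(-31, 111) + w(-131) = (36 + 111) - 25 = 147 - 25 = 122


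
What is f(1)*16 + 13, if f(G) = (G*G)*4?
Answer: 77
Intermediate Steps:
f(G) = 4*G**2 (f(G) = G**2*4 = 4*G**2)
f(1)*16 + 13 = (4*1**2)*16 + 13 = (4*1)*16 + 13 = 4*16 + 13 = 64 + 13 = 77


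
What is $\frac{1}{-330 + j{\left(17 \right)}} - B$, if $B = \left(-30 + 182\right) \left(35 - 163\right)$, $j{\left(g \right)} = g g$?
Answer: $\frac{797695}{41} \approx 19456.0$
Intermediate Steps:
$j{\left(g \right)} = g^{2}$
$B = -19456$ ($B = 152 \left(-128\right) = -19456$)
$\frac{1}{-330 + j{\left(17 \right)}} - B = \frac{1}{-330 + 17^{2}} - -19456 = \frac{1}{-330 + 289} + 19456 = \frac{1}{-41} + 19456 = - \frac{1}{41} + 19456 = \frac{797695}{41}$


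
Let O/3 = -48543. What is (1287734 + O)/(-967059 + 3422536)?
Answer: 1142105/2455477 ≈ 0.46513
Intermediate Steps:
O = -145629 (O = 3*(-48543) = -145629)
(1287734 + O)/(-967059 + 3422536) = (1287734 - 145629)/(-967059 + 3422536) = 1142105/2455477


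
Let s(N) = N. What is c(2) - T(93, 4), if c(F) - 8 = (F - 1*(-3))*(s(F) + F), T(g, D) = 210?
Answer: -182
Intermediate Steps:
c(F) = 8 + 2*F*(3 + F) (c(F) = 8 + (F - 1*(-3))*(F + F) = 8 + (F + 3)*(2*F) = 8 + (3 + F)*(2*F) = 8 + 2*F*(3 + F))
c(2) - T(93, 4) = (8 + 2*2² + 6*2) - 1*210 = (8 + 2*4 + 12) - 210 = (8 + 8 + 12) - 210 = 28 - 210 = -182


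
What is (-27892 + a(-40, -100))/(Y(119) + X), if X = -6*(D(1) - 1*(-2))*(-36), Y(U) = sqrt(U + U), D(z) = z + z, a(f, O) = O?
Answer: -12092544/373129 + 13996*sqrt(238)/373129 ≈ -31.830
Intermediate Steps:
D(z) = 2*z
Y(U) = sqrt(2)*sqrt(U) (Y(U) = sqrt(2*U) = sqrt(2)*sqrt(U))
X = 864 (X = -6*(2*1 - 1*(-2))*(-36) = -6*(2 + 2)*(-36) = -6*4*(-36) = -24*(-36) = 864)
(-27892 + a(-40, -100))/(Y(119) + X) = (-27892 - 100)/(sqrt(2)*sqrt(119) + 864) = -27992/(sqrt(238) + 864) = -27992/(864 + sqrt(238))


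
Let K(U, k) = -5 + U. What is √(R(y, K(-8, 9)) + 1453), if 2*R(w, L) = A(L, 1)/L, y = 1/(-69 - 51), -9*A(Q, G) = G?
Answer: √8840078/78 ≈ 38.118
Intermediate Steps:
A(Q, G) = -G/9
y = -1/120 (y = 1/(-120) = -1/120 ≈ -0.0083333)
R(w, L) = -1/(18*L) (R(w, L) = ((-⅑*1)/L)/2 = (-1/(9*L))/2 = -1/(18*L))
√(R(y, K(-8, 9)) + 1453) = √(-1/(18*(-5 - 8)) + 1453) = √(-1/18/(-13) + 1453) = √(-1/18*(-1/13) + 1453) = √(1/234 + 1453) = √(340003/234) = √8840078/78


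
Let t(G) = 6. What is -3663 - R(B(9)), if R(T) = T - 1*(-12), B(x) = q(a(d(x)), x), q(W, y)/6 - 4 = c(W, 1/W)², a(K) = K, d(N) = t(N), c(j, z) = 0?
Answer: -3699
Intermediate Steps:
d(N) = 6
q(W, y) = 24 (q(W, y) = 24 + 6*0² = 24 + 6*0 = 24 + 0 = 24)
B(x) = 24
R(T) = 12 + T (R(T) = T + 12 = 12 + T)
-3663 - R(B(9)) = -3663 - (12 + 24) = -3663 - 1*36 = -3663 - 36 = -3699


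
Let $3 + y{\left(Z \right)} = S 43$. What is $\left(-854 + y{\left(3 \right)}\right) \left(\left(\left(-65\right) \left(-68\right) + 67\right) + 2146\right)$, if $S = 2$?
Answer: $-5114043$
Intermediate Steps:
$y{\left(Z \right)} = 83$ ($y{\left(Z \right)} = -3 + 2 \cdot 43 = -3 + 86 = 83$)
$\left(-854 + y{\left(3 \right)}\right) \left(\left(\left(-65\right) \left(-68\right) + 67\right) + 2146\right) = \left(-854 + 83\right) \left(\left(\left(-65\right) \left(-68\right) + 67\right) + 2146\right) = - 771 \left(\left(4420 + 67\right) + 2146\right) = - 771 \left(4487 + 2146\right) = \left(-771\right) 6633 = -5114043$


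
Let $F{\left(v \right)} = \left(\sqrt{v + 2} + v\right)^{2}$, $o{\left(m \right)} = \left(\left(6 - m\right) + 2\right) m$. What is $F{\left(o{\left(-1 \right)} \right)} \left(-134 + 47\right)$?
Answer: $-6438 + 1566 i \sqrt{7} \approx -6438.0 + 4143.3 i$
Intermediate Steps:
$o{\left(m \right)} = m \left(8 - m\right)$ ($o{\left(m \right)} = \left(8 - m\right) m = m \left(8 - m\right)$)
$F{\left(v \right)} = \left(v + \sqrt{2 + v}\right)^{2}$ ($F{\left(v \right)} = \left(\sqrt{2 + v} + v\right)^{2} = \left(v + \sqrt{2 + v}\right)^{2}$)
$F{\left(o{\left(-1 \right)} \right)} \left(-134 + 47\right) = \left(- (8 - -1) + \sqrt{2 - \left(8 - -1\right)}\right)^{2} \left(-134 + 47\right) = \left(- (8 + 1) + \sqrt{2 - \left(8 + 1\right)}\right)^{2} \left(-87\right) = \left(\left(-1\right) 9 + \sqrt{2 - 9}\right)^{2} \left(-87\right) = \left(-9 + \sqrt{2 - 9}\right)^{2} \left(-87\right) = \left(-9 + \sqrt{-7}\right)^{2} \left(-87\right) = \left(-9 + i \sqrt{7}\right)^{2} \left(-87\right) = - 87 \left(-9 + i \sqrt{7}\right)^{2}$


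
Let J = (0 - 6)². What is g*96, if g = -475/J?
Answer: -3800/3 ≈ -1266.7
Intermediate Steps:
J = 36 (J = (-6)² = 36)
g = -475/36 ≈ -13.194
g*96 = -475/36*96 = -3800/3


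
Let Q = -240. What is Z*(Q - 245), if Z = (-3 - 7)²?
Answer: -48500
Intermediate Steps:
Z = 100 (Z = (-10)² = 100)
Z*(Q - 245) = 100*(-240 - 245) = 100*(-485) = -48500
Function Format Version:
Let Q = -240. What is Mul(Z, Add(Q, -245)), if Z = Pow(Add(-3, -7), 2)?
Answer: -48500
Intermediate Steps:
Z = 100 (Z = Pow(-10, 2) = 100)
Mul(Z, Add(Q, -245)) = Mul(100, Add(-240, -245)) = Mul(100, -485) = -48500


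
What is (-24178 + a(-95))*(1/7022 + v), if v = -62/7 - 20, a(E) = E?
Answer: 34429721301/49154 ≈ 7.0045e+5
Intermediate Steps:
v = -202/7 (v = (1/7)*(-62) - 20 = -62/7 - 20 = -202/7 ≈ -28.857)
(-24178 + a(-95))*(1/7022 + v) = (-24178 - 95)*(1/7022 - 202/7) = -24273*(1/7022 - 202/7) = -24273*(-1418437/49154) = 34429721301/49154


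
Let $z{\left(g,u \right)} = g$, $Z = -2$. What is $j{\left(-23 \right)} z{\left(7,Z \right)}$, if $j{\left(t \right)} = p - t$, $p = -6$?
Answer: $119$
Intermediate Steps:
$j{\left(t \right)} = -6 - t$
$j{\left(-23 \right)} z{\left(7,Z \right)} = \left(-6 - -23\right) 7 = \left(-6 + 23\right) 7 = 17 \cdot 7 = 119$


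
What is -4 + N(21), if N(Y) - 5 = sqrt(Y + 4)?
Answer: 6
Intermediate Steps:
N(Y) = 5 + sqrt(4 + Y) (N(Y) = 5 + sqrt(Y + 4) = 5 + sqrt(4 + Y))
-4 + N(21) = -4 + (5 + sqrt(4 + 21)) = -4 + (5 + sqrt(25)) = -4 + (5 + 5) = -4 + 10 = 6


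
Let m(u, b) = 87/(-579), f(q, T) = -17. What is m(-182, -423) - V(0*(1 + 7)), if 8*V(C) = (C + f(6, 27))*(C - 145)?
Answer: -475977/1544 ≈ -308.28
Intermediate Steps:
m(u, b) = -29/193 (m(u, b) = 87*(-1/579) = -29/193)
V(C) = (-145 + C)*(-17 + C)/8 (V(C) = ((C - 17)*(C - 145))/8 = ((-17 + C)*(-145 + C))/8 = ((-145 + C)*(-17 + C))/8 = (-145 + C)*(-17 + C)/8)
m(-182, -423) - V(0*(1 + 7)) = -29/193 - (2465/8 - 0*(1 + 7) + (0*(1 + 7))**2/8) = -29/193 - (2465/8 - 0*8 + (0*8)**2/8) = -29/193 - (2465/8 - 81/4*0 + (1/8)*0**2) = -29/193 - (2465/8 + 0 + (1/8)*0) = -29/193 - (2465/8 + 0 + 0) = -29/193 - 1*2465/8 = -29/193 - 2465/8 = -475977/1544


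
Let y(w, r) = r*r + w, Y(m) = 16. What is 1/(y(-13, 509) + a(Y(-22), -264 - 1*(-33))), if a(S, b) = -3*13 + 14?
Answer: 1/259043 ≈ 3.8604e-6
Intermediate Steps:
y(w, r) = w + r² (y(w, r) = r² + w = w + r²)
a(S, b) = -25 (a(S, b) = -39 + 14 = -25)
1/(y(-13, 509) + a(Y(-22), -264 - 1*(-33))) = 1/((-13 + 509²) - 25) = 1/((-13 + 259081) - 25) = 1/(259068 - 25) = 1/259043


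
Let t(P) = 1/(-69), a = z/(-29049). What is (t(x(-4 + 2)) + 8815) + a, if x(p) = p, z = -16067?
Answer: 256082581/29049 ≈ 8815.5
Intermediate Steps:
a = 16067/29049 (a = -16067/(-29049) = -16067*(-1/29049) = 16067/29049 ≈ 0.55310)
t(P) = -1/69
(t(x(-4 + 2)) + 8815) + a = (-1/69 + 8815) + 16067/29049 = 608234/69 + 16067/29049 = 256082581/29049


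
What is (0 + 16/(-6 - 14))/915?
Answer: -4/4575 ≈ -0.00087432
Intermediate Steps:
(0 + 16/(-6 - 14))/915 = (0 + 16/(-20))*(1/915) = (0 + 16*(-1/20))*(1/915) = (0 - ⅘)*(1/915) = -⅘*1/915 = -4/4575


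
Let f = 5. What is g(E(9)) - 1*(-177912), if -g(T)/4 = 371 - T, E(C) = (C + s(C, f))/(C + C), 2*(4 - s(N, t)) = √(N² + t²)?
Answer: 1587878/9 - √106/9 ≈ 1.7643e+5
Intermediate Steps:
s(N, t) = 4 - √(N² + t²)/2
E(C) = (4 + C - √(25 + C²)/2)/(2*C) (E(C) = (C + (4 - √(C² + 5²)/2))/(C + C) = (C + (4 - √(C² + 25)/2))/((2*C)) = (C + (4 - √(25 + C²)/2))*(1/(2*C)) = (4 + C - √(25 + C²)/2)*(1/(2*C)) = (4 + C - √(25 + C²)/2)/(2*C))
g(T) = -1484 + 4*T (g(T) = -4*(371 - T) = -1484 + 4*T)
g(E(9)) - 1*(-177912) = (-1484 + 4*((¼)*(8 - √(25 + 9²) + 2*9)/9)) - 1*(-177912) = (-1484 + 4*((¼)*(⅑)*(8 - √(25 + 81) + 18))) + 177912 = (-1484 + 4*((¼)*(⅑)*(8 - √106 + 18))) + 177912 = (-1484 + 4*((¼)*(⅑)*(26 - √106))) + 177912 = (-1484 + 4*(13/18 - √106/36)) + 177912 = (-1484 + (26/9 - √106/9)) + 177912 = (-13330/9 - √106/9) + 177912 = 1587878/9 - √106/9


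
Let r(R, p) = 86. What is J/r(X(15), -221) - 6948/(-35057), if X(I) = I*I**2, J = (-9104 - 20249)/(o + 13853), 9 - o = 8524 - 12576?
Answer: 9675088471/54008954428 ≈ 0.17914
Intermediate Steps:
o = 4061 (o = 9 - (8524 - 12576) = 9 - 1*(-4052) = 9 + 4052 = 4061)
J = -29353/17914 (J = (-9104 - 20249)/(4061 + 13853) = -29353/17914 ≈ -1.6386)
X(I) = I**3
J/r(X(15), -221) - 6948/(-35057) = -29353/17914/86 - 6948/(-35057) = -29353/17914*1/86 - 6948*(-1/35057) = -29353/1540604 + 6948/35057 = 9675088471/54008954428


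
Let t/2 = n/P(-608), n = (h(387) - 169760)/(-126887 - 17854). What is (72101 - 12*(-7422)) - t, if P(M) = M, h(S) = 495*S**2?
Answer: 7091389746665/44001264 ≈ 1.6116e+5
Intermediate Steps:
n = -73965895/144741 (n = (495*387**2 - 169760)/(-126887 - 17854) = (495*149769 - 169760)/(-144741) = (74135655 - 169760)*(-1/144741) = 73965895*(-1/144741) = -73965895/144741 ≈ -511.02)
t = 73965895/44001264 (t = 2*(-73965895/144741/(-608)) = 2*(-73965895/144741*(-1/608)) = 2*(73965895/88002528) = 73965895/44001264 ≈ 1.6810)
(72101 - 12*(-7422)) - t = (72101 - 12*(-7422)) - 1*73965895/44001264 = (72101 + 89064) - 73965895/44001264 = 161165 - 73965895/44001264 = 7091389746665/44001264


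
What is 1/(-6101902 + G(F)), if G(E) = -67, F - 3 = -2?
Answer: -1/6101969 ≈ -1.6388e-7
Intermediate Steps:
F = 1 (F = 3 - 2 = 1)
1/(-6101902 + G(F)) = 1/(-6101902 - 67) = 1/(-6101969) = -1/6101969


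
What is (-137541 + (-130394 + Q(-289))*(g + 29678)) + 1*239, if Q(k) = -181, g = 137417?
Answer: -21818566927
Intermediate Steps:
(-137541 + (-130394 + Q(-289))*(g + 29678)) + 1*239 = (-137541 + (-130394 - 181)*(137417 + 29678)) + 1*239 = (-137541 - 130575*167095) + 239 = (-137541 - 21818429625) + 239 = -21818567166 + 239 = -21818566927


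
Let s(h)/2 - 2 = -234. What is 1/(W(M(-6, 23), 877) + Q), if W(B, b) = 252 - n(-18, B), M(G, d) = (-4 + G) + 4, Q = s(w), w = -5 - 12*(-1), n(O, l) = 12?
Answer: -1/224 ≈ -0.0044643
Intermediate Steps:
w = 7 (w = -5 + 12 = 7)
s(h) = -464 (s(h) = 4 + 2*(-234) = 4 - 468 = -464)
Q = -464
M(G, d) = G
W(B, b) = 240 (W(B, b) = 252 - 1*12 = 252 - 12 = 240)
1/(W(M(-6, 23), 877) + Q) = 1/(240 - 464) = 1/(-224) = -1/224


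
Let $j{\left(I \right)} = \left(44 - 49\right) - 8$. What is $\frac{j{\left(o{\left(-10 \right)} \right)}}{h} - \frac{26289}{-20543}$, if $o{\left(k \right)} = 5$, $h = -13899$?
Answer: $\frac{365657870}{285527157} \approx 1.2806$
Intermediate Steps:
$j{\left(I \right)} = -13$ ($j{\left(I \right)} = -5 - 8 = -13$)
$\frac{j{\left(o{\left(-10 \right)} \right)}}{h} - \frac{26289}{-20543} = - \frac{13}{-13899} - \frac{26289}{-20543} = \left(-13\right) \left(- \frac{1}{13899}\right) - - \frac{26289}{20543} = \frac{13}{13899} + \frac{26289}{20543} = \frac{365657870}{285527157}$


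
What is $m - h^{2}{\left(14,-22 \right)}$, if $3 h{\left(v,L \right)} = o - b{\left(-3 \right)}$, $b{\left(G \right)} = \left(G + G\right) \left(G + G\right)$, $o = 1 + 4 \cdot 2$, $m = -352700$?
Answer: $-352781$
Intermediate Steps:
$o = 9$ ($o = 1 + 8 = 9$)
$b{\left(G \right)} = 4 G^{2}$ ($b{\left(G \right)} = 2 G 2 G = 4 G^{2}$)
$h{\left(v,L \right)} = -9$ ($h{\left(v,L \right)} = \frac{9 - 4 \left(-3\right)^{2}}{3} = \frac{9 - 4 \cdot 9}{3} = \frac{9 - 36}{3} = \frac{1}{3} \left(-27\right) = -9$)
$m - h^{2}{\left(14,-22 \right)} = -352700 - \left(-9\right)^{2} = -352700 - 81 = -352781$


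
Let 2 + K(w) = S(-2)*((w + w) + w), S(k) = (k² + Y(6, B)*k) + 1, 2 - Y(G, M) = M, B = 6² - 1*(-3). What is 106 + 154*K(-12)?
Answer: -438178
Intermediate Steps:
B = 39 (B = 36 + 3 = 39)
Y(G, M) = 2 - M
S(k) = 1 + k² - 37*k (S(k) = (k² + (2 - 1*39)*k) + 1 = (k² + (2 - 39)*k) + 1 = (k² - 37*k) + 1 = 1 + k² - 37*k)
K(w) = -2 + 237*w (K(w) = -2 + (1 + (-2)² - 37*(-2))*((w + w) + w) = -2 + (1 + 4 + 74)*(2*w + w) = -2 + 79*(3*w) = -2 + 237*w)
106 + 154*K(-12) = 106 + 154*(-2 + 237*(-12)) = 106 + 154*(-2 - 2844) = 106 + 154*(-2846) = 106 - 438284 = -438178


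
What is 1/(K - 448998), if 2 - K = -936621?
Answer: 1/487625 ≈ 2.0508e-6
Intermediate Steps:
K = 936623 (K = 2 - 1*(-936621) = 2 + 936621 = 936623)
1/(K - 448998) = 1/(936623 - 448998) = 1/487625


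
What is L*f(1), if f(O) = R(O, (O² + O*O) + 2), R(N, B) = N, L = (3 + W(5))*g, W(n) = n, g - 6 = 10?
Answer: 128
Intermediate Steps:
g = 16 (g = 6 + 10 = 16)
L = 128 (L = (3 + 5)*16 = 8*16 = 128)
f(O) = O
L*f(1) = 128*1 = 128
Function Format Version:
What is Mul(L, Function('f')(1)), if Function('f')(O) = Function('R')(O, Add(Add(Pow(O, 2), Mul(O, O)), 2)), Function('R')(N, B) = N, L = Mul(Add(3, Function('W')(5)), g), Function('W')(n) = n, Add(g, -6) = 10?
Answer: 128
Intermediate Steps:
g = 16 (g = Add(6, 10) = 16)
L = 128 (L = Mul(Add(3, 5), 16) = Mul(8, 16) = 128)
Function('f')(O) = O
Mul(L, Function('f')(1)) = Mul(128, 1) = 128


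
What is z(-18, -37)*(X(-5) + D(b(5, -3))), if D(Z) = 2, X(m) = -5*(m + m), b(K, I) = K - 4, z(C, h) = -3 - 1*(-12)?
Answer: 468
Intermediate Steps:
z(C, h) = 9 (z(C, h) = -3 + 12 = 9)
b(K, I) = -4 + K
X(m) = -10*m
z(-18, -37)*(X(-5) + D(b(5, -3))) = 9*(-10*(-5) + 2) = 9*(50 + 2) = 9*52 = 468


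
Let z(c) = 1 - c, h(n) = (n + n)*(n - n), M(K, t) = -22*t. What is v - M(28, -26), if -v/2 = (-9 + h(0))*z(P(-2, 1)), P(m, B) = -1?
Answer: -536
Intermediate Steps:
h(n) = 0 (h(n) = (2*n)*0 = 0)
v = 36 (v = -2*(-9 + 0)*(1 - 1*(-1)) = -(-18)*(1 + 1) = -(-18)*2 = -2*(-18) = 36)
v - M(28, -26) = 36 - (-22)*(-26) = 36 - 1*572 = 36 - 572 = -536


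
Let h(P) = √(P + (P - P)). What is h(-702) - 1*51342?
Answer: -51342 + 3*I*√78 ≈ -51342.0 + 26.495*I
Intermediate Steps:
h(P) = √P (h(P) = √(P + 0) = √P)
h(-702) - 1*51342 = √(-702) - 1*51342 = 3*I*√78 - 51342 = -51342 + 3*I*√78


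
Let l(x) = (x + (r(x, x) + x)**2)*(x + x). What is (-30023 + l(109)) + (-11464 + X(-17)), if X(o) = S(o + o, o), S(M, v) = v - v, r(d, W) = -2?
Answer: 2478157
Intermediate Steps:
S(M, v) = 0
X(o) = 0
l(x) = 2*x*(x + (-2 + x)**2) (l(x) = (x + (-2 + x)**2)*(x + x) = (x + (-2 + x)**2)*(2*x) = 2*x*(x + (-2 + x)**2))
(-30023 + l(109)) + (-11464 + X(-17)) = (-30023 + 2*109*(109 + (-2 + 109)**2)) + (-11464 + 0) = (-30023 + 2*109*(109 + 107**2)) - 11464 = (-30023 + 2*109*(109 + 11449)) - 11464 = (-30023 + 2*109*11558) - 11464 = (-30023 + 2519644) - 11464 = 2489621 - 11464 = 2478157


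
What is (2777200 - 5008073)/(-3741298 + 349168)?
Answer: 2230873/3392130 ≈ 0.65766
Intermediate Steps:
(2777200 - 5008073)/(-3741298 + 349168) = -2230873/(-3392130) = -2230873*(-1/3392130) = 2230873/3392130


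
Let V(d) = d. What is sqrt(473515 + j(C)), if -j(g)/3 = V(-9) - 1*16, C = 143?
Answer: sqrt(473590) ≈ 688.18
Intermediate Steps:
j(g) = 75 (j(g) = -3*(-9 - 1*16) = -3*(-9 - 16) = -3*(-25) = 75)
sqrt(473515 + j(C)) = sqrt(473515 + 75) = sqrt(473590)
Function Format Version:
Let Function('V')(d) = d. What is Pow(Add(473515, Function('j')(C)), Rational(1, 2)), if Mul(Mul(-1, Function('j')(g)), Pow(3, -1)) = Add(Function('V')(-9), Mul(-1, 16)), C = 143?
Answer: Pow(473590, Rational(1, 2)) ≈ 688.18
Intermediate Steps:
Function('j')(g) = 75 (Function('j')(g) = Mul(-3, Add(-9, Mul(-1, 16))) = Mul(-3, Add(-9, -16)) = Mul(-3, -25) = 75)
Pow(Add(473515, Function('j')(C)), Rational(1, 2)) = Pow(Add(473515, 75), Rational(1, 2)) = Pow(473590, Rational(1, 2))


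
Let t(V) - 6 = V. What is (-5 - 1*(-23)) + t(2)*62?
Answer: 514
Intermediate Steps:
t(V) = 6 + V
(-5 - 1*(-23)) + t(2)*62 = (-5 - 1*(-23)) + (6 + 2)*62 = (-5 + 23) + 8*62 = 18 + 496 = 514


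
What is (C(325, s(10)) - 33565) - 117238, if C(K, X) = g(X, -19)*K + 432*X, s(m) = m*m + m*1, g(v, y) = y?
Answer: -109458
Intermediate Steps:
s(m) = m + m² (s(m) = m² + m = m + m²)
C(K, X) = -19*K + 432*X
(C(325, s(10)) - 33565) - 117238 = ((-19*325 + 432*(10*(1 + 10))) - 33565) - 117238 = ((-6175 + 432*(10*11)) - 33565) - 117238 = ((-6175 + 432*110) - 33565) - 117238 = ((-6175 + 47520) - 33565) - 117238 = (41345 - 33565) - 117238 = 7780 - 117238 = -109458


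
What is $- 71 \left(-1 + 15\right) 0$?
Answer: $0$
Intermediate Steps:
$- 71 \left(-1 + 15\right) 0 = - 71 \cdot 14 \cdot 0 = \left(-71\right) 0 = 0$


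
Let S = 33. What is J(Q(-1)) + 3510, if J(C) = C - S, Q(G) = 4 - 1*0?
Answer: 3481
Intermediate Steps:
Q(G) = 4 (Q(G) = 4 + 0 = 4)
J(C) = -33 + C (J(C) = C - 1*33 = C - 33 = -33 + C)
J(Q(-1)) + 3510 = (-33 + 4) + 3510 = -29 + 3510 = 3481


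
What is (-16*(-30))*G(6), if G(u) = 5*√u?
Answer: 2400*√6 ≈ 5878.8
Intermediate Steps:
(-16*(-30))*G(6) = (-16*(-30))*(5*√6) = 480*(5*√6) = 2400*√6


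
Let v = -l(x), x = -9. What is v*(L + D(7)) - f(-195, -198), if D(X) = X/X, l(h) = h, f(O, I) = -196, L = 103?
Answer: 1132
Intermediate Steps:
D(X) = 1
v = 9 (v = -1*(-9) = 9)
v*(L + D(7)) - f(-195, -198) = 9*(103 + 1) - 1*(-196) = 9*104 + 196 = 936 + 196 = 1132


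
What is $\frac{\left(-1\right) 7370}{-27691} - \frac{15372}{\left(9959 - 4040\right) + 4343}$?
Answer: $- \frac{25002508}{20297503} \approx -1.2318$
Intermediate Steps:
$\frac{\left(-1\right) 7370}{-27691} - \frac{15372}{\left(9959 - 4040\right) + 4343} = \left(-7370\right) \left(- \frac{1}{27691}\right) - \frac{15372}{5919 + 4343} = \frac{7370}{27691} - \frac{15372}{10262} = \frac{7370}{27691} - \frac{1098}{733} = - \frac{25002508}{20297503}$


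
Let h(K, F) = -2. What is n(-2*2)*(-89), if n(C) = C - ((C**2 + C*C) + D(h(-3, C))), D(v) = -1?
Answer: 3115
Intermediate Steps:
n(C) = 1 + C - 2*C**2 (n(C) = C - ((C**2 + C*C) - 1) = C - ((C**2 + C**2) - 1) = C - (2*C**2 - 1) = C - (-1 + 2*C**2) = C + (1 - 2*C**2) = 1 + C - 2*C**2)
n(-2*2)*(-89) = (1 - 2*2 - 2*(-2*2)**2)*(-89) = (1 - 4 - 2*(-4)**2)*(-89) = (1 - 4 - 2*16)*(-89) = (1 - 4 - 32)*(-89) = -35*(-89) = 3115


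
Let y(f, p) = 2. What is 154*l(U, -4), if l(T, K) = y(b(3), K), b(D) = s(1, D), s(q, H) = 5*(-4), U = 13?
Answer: 308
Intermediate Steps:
s(q, H) = -20
b(D) = -20
l(T, K) = 2
154*l(U, -4) = 154*2 = 308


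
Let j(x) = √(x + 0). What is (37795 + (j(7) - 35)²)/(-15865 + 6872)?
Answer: -39027/8993 + 70*√7/8993 ≈ -4.3191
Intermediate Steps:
j(x) = √x
(37795 + (j(7) - 35)²)/(-15865 + 6872) = (37795 + (√7 - 35)²)/(-15865 + 6872) = (37795 + (-35 + √7)²)/(-8993) = (37795 + (-35 + √7)²)*(-1/8993) = -37795/8993 - (-35 + √7)²/8993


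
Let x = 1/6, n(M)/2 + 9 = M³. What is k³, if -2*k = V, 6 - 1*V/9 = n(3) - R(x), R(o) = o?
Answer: 154854153/64 ≈ 2.4196e+6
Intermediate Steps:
n(M) = -18 + 2*M³
x = ⅙ ≈ 0.16667
V = -537/2 (V = 54 - 9*((-18 + 2*3³) - 1*⅙) = 54 - 9*((-18 + 2*27) - ⅙) = 54 - 9*((-18 + 54) - ⅙) = 54 - 9*(36 - ⅙) = 54 - 9*215/6 = 54 - 645/2 = -537/2 ≈ -268.50)
k = 537/4 (k = -½*(-537/2) = 537/4 ≈ 134.25)
k³ = (537/4)³ = 154854153/64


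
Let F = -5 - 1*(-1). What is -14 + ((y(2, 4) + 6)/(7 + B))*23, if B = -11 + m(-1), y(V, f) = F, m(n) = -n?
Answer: -88/3 ≈ -29.333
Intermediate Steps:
F = -4 (F = -5 + 1 = -4)
y(V, f) = -4
B = -10 (B = -11 - 1*(-1) = -11 + 1 = -10)
-14 + ((y(2, 4) + 6)/(7 + B))*23 = -14 + ((-4 + 6)/(7 - 10))*23 = -14 + (2/(-3))*23 = -14 + (2*(-1/3))*23 = -14 - 2/3*23 = -14 - 46/3 = -88/3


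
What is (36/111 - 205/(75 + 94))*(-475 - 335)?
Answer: 4501170/6253 ≈ 719.84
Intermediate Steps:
(36/111 - 205/(75 + 94))*(-475 - 335) = (36*(1/111) - 205/169)*(-810) = (12/37 - 205*1/169)*(-810) = (12/37 - 205/169)*(-810) = -5557/6253*(-810) = 4501170/6253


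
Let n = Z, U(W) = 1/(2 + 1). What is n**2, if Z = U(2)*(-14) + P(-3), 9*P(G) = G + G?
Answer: 256/9 ≈ 28.444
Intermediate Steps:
U(W) = 1/3
P(G) = 2*G/9 (P(G) = (G + G)/9 = (2*G)/9 = 2*G/9)
Z = -16/3 (Z = (1/3)*(-14) + (2/9)*(-3) = -14/3 - 2/3 = -16/3 ≈ -5.3333)
n = -16/3 ≈ -5.3333
n**2 = (-16/3)**2 = 256/9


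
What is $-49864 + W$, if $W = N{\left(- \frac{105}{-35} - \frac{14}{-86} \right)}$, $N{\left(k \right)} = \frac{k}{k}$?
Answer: $-49863$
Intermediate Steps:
$N{\left(k \right)} = 1$
$W = 1$
$-49864 + W = -49864 + 1 = -49863$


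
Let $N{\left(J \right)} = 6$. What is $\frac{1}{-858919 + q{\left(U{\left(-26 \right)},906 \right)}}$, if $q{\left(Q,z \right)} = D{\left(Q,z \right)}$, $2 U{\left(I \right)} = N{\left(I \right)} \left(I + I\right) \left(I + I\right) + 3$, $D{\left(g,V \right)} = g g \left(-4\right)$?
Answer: $- \frac{1}{264174448} \approx -3.7854 \cdot 10^{-9}$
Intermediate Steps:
$D{\left(g,V \right)} = - 4 g^{2}$ ($D{\left(g,V \right)} = g^{2} \left(-4\right) = - 4 g^{2}$)
$U{\left(I \right)} = \frac{3}{2} + 12 I^{2}$ ($U{\left(I \right)} = \frac{6 \left(I + I\right) \left(I + I\right) + 3}{2} = \frac{6 \cdot 2 I 2 I + 3}{2} = \frac{6 \cdot 4 I^{2} + 3}{2} = \frac{24 I^{2} + 3}{2} = \frac{3 + 24 I^{2}}{2} = \frac{3}{2} + 12 I^{2}$)
$q{\left(Q,z \right)} = - 4 Q^{2}$
$\frac{1}{-858919 + q{\left(U{\left(-26 \right)},906 \right)}} = \frac{1}{-858919 - 4 \left(\frac{3}{2} + 12 \left(-26\right)^{2}\right)^{2}} = \frac{1}{-858919 - 4 \left(\frac{3}{2} + 12 \cdot 676\right)^{2}} = \frac{1}{-858919 - 4 \left(\frac{3}{2} + 8112\right)^{2}} = \frac{1}{-858919 - 4 \left(\frac{16227}{2}\right)^{2}} = \frac{1}{-858919 - 263315529} = \frac{1}{-264174448} = - \frac{1}{264174448}$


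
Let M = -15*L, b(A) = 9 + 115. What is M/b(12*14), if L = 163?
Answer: -2445/124 ≈ -19.718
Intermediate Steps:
b(A) = 124
M = -2445 (M = -15*163 = -2445)
M/b(12*14) = -2445/124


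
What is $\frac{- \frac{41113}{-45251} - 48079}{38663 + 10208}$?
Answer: $- \frac{2175581716}{2211461621} \approx -0.98378$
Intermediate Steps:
$\frac{- \frac{41113}{-45251} - 48079}{38663 + 10208} = \frac{\left(-41113\right) \left(- \frac{1}{45251}\right) - 48079}{48871} = \left(\frac{41113}{45251} - 48079\right) \frac{1}{48871} = \left(- \frac{2175581716}{45251}\right) \frac{1}{48871} = - \frac{2175581716}{2211461621}$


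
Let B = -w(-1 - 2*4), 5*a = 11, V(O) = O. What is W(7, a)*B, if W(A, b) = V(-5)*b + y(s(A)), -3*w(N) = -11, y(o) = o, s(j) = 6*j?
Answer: -341/3 ≈ -113.67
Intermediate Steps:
w(N) = 11/3 (w(N) = -1/3*(-11) = 11/3)
a = 11/5 (a = (1/5)*11 = 11/5 ≈ 2.2000)
W(A, b) = -5*b + 6*A
B = -11/3 (B = -1*11/3 = -11/3 ≈ -3.6667)
W(7, a)*B = (-5*11/5 + 6*7)*(-11/3) = (-11 + 42)*(-11/3) = 31*(-11/3) = -341/3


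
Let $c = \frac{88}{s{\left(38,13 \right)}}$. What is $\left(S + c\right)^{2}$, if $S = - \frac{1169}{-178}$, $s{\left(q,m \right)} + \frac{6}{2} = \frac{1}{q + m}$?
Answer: $\frac{6029056609}{11437924} \approx 527.11$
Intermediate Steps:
$s{\left(q,m \right)} = -3 + \frac{1}{m + q}$ ($s{\left(q,m \right)} = -3 + \frac{1}{q + m} = -3 + \frac{1}{m + q}$)
$S = \frac{1169}{178}$ ($S = \left(-1169\right) \left(- \frac{1}{178}\right) = \frac{1169}{178} \approx 6.5674$)
$c = - \frac{561}{19}$ ($c = \frac{88}{\frac{1}{13 + 38} \left(1 - 39 - 114\right)} = \frac{88}{\frac{1}{51} \left(1 - 39 - 114\right)} = \frac{88}{\frac{1}{51} \left(-152\right)} = \frac{88}{- \frac{152}{51}} = 88 \left(- \frac{51}{152}\right) = - \frac{561}{19} \approx -29.526$)
$\left(S + c\right)^{2} = \left(\frac{1169}{178} - \frac{561}{19}\right)^{2} = \left(- \frac{77647}{3382}\right)^{2} = \frac{6029056609}{11437924}$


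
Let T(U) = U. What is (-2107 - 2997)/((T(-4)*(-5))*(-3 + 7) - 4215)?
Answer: 5104/4135 ≈ 1.2343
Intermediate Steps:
(-2107 - 2997)/((T(-4)*(-5))*(-3 + 7) - 4215) = (-2107 - 2997)/((-4*(-5))*(-3 + 7) - 4215) = -5104/(20*4 - 4215) = -5104/(80 - 4215) = -5104/(-4135) = -5104*(-1/4135) = 5104/4135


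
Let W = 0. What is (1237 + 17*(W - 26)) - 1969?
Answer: -1174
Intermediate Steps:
(1237 + 17*(W - 26)) - 1969 = (1237 + 17*(0 - 26)) - 1969 = (1237 + 17*(-26)) - 1969 = (1237 - 442) - 1969 = 795 - 1969 = -1174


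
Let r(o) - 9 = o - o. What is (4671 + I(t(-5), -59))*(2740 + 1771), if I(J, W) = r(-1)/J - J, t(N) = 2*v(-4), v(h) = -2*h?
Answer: 336019879/16 ≈ 2.1001e+7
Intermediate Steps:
t(N) = 16 (t(N) = 2*(-2*(-4)) = 2*8 = 16)
r(o) = 9 (r(o) = 9 + (o - o) = 9 + 0 = 9)
I(J, W) = -J + 9/J (I(J, W) = 9/J - J = -J + 9/J)
(4671 + I(t(-5), -59))*(2740 + 1771) = (4671 + (-1*16 + 9/16))*(2740 + 1771) = (4671 + (-16 + 9*(1/16)))*4511 = (4671 + (-16 + 9/16))*4511 = (4671 - 247/16)*4511 = (74489/16)*4511 = 336019879/16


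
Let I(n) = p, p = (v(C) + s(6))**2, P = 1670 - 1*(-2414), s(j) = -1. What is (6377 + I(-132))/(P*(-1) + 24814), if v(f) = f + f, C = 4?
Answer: 1071/3455 ≈ 0.30999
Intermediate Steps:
v(f) = 2*f
P = 4084 (P = 1670 + 2414 = 4084)
p = 49 (p = (2*4 - 1)**2 = (8 - 1)**2 = 7**2 = 49)
I(n) = 49
(6377 + I(-132))/(P*(-1) + 24814) = (6377 + 49)/(4084*(-1) + 24814) = 6426/(-4084 + 24814) = 6426/20730 = 6426*(1/20730) = 1071/3455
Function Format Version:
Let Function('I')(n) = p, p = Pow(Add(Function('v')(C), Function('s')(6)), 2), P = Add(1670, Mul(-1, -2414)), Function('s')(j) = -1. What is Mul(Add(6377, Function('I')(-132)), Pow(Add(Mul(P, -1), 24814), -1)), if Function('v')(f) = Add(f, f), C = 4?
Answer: Rational(1071, 3455) ≈ 0.30999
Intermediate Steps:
Function('v')(f) = Mul(2, f)
P = 4084 (P = Add(1670, 2414) = 4084)
p = 49 (p = Pow(Add(Mul(2, 4), -1), 2) = Pow(Add(8, -1), 2) = Pow(7, 2) = 49)
Function('I')(n) = 49
Mul(Add(6377, Function('I')(-132)), Pow(Add(Mul(P, -1), 24814), -1)) = Mul(Add(6377, 49), Pow(Add(Mul(4084, -1), 24814), -1)) = Mul(6426, Pow(Add(-4084, 24814), -1)) = Mul(6426, Pow(20730, -1)) = Mul(6426, Rational(1, 20730)) = Rational(1071, 3455)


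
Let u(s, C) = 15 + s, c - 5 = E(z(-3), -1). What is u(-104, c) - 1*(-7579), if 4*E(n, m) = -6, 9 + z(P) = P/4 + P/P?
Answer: 7490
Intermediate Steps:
z(P) = -8 + P/4 (z(P) = -9 + (P/4 + P/P) = -9 + (P*(1/4) + 1) = -9 + (P/4 + 1) = -9 + (1 + P/4) = -8 + P/4)
E(n, m) = -3/2 (E(n, m) = (1/4)*(-6) = -3/2)
c = 7/2 (c = 5 - 3/2 = 7/2 ≈ 3.5000)
u(-104, c) - 1*(-7579) = (15 - 104) - 1*(-7579) = -89 + 7579 = 7490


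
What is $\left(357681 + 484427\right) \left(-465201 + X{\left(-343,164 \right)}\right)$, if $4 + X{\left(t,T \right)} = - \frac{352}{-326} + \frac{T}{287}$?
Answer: $- \frac{446988417760268}{1141} \approx -3.9175 \cdot 10^{11}$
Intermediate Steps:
$X{\left(t,T \right)} = - \frac{476}{163} + \frac{T}{287}$ ($X{\left(t,T \right)} = -4 + \left(- \frac{352}{-326} + \frac{T}{287}\right) = -4 + \left(\left(-352\right) \left(- \frac{1}{326}\right) + T \frac{1}{287}\right) = -4 + \left(\frac{176}{163} + \frac{T}{287}\right) = - \frac{476}{163} + \frac{T}{287}$)
$\left(357681 + 484427\right) \left(-465201 + X{\left(-343,164 \right)}\right) = \left(357681 + 484427\right) \left(-465201 + \left(- \frac{476}{163} + \frac{1}{287} \cdot 164\right)\right) = 842108 \left(-465201 + \left(- \frac{476}{163} + \frac{4}{7}\right)\right) = 842108 \left(-465201 - \frac{2680}{1141}\right) = 842108 \left(- \frac{530797021}{1141}\right) = - \frac{446988417760268}{1141}$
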